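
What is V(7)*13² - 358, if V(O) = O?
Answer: 825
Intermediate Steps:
V(7)*13² - 358 = 7*13² - 358 = 7*169 - 358 = 1183 - 358 = 825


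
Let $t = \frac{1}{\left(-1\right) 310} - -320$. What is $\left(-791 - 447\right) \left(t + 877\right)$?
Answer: $- \frac{229691711}{155} \approx -1.4819 \cdot 10^{6}$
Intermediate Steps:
$t = \frac{99199}{310}$ ($t = \frac{1}{-310} + 320 = - \frac{1}{310} + 320 = \frac{99199}{310} \approx 320.0$)
$\left(-791 - 447\right) \left(t + 877\right) = \left(-791 - 447\right) \left(\frac{99199}{310} + 877\right) = \left(-791 - 447\right) \frac{371069}{310} = \left(-1238\right) \frac{371069}{310} = - \frac{229691711}{155}$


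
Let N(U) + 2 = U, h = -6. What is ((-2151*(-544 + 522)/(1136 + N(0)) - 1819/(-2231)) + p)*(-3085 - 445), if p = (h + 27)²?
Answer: -239912104570/140553 ≈ -1.7069e+6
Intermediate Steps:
N(U) = -2 + U
p = 441 (p = (-6 + 27)² = 21² = 441)
((-2151*(-544 + 522)/(1136 + N(0)) - 1819/(-2231)) + p)*(-3085 - 445) = ((-2151*(-544 + 522)/(1136 + (-2 + 0)) - 1819/(-2231)) + 441)*(-3085 - 445) = ((-2151*(-22/(1136 - 2)) - 1819*(-1/2231)) + 441)*(-3530) = ((-2151/(1134*(-1/22)) + 1819/2231) + 441)*(-3530) = ((-2151/(-567/11) + 1819/2231) + 441)*(-3530) = ((-2151*(-11/567) + 1819/2231) + 441)*(-3530) = ((2629/63 + 1819/2231) + 441)*(-3530) = (5979896/140553 + 441)*(-3530) = (67963769/140553)*(-3530) = -239912104570/140553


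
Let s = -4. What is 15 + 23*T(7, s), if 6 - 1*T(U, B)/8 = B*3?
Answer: 3327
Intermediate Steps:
T(U, B) = 48 - 24*B (T(U, B) = 48 - 8*B*3 = 48 - 24*B)
15 + 23*T(7, s) = 15 + 23*(48 - 24*(-4)) = 15 + 23*(48 + 96) = 15 + 23*144 = 15 + 3312 = 3327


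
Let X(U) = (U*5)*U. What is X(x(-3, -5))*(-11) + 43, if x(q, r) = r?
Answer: -1332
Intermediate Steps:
X(U) = 5*U**2 (X(U) = (5*U)*U = 5*U**2)
X(x(-3, -5))*(-11) + 43 = (5*(-5)**2)*(-11) + 43 = (5*25)*(-11) + 43 = 125*(-11) + 43 = -1375 + 43 = -1332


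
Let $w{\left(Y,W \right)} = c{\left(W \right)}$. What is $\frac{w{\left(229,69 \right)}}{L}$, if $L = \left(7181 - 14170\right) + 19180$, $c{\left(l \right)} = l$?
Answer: $\frac{69}{12191} \approx 0.0056599$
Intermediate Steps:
$w{\left(Y,W \right)} = W$
$L = 12191$ ($L = \left(7181 - 14170\right) + 19180 = -6989 + 19180 = 12191$)
$\frac{w{\left(229,69 \right)}}{L} = \frac{69}{12191}$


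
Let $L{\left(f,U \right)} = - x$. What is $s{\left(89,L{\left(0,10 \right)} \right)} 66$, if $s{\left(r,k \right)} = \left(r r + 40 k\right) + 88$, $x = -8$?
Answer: $549714$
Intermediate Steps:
$L{\left(f,U \right)} = 8$ ($L{\left(f,U \right)} = \left(-1\right) \left(-8\right) = 8$)
$s{\left(r,k \right)} = 88 + r^{2} + 40 k$ ($s{\left(r,k \right)} = \left(r^{2} + 40 k\right) + 88 = 88 + r^{2} + 40 k$)
$s{\left(89,L{\left(0,10 \right)} \right)} 66 = \left(88 + 89^{2} + 40 \cdot 8\right) 66 = \left(88 + 7921 + 320\right) 66 = 8329 \cdot 66 = 549714$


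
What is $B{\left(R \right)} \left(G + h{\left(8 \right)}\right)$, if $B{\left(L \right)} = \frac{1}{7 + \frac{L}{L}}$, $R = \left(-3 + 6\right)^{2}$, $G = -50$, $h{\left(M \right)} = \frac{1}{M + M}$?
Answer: $- \frac{799}{128} \approx -6.2422$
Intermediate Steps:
$h{\left(M \right)} = \frac{1}{2 M}$
$R = 9$ ($R = 3^{2} = 9$)
$B{\left(L \right)} = \frac{1}{8}$ ($B{\left(L \right)} = \frac{1}{7 + 1} = \frac{1}{8}$)
$B{\left(R \right)} \left(G + h{\left(8 \right)}\right) = \frac{-50 + \frac{1}{2 \cdot 8}}{8} = \frac{-50 + \frac{1}{2} \cdot \frac{1}{8}}{8} = \frac{-50 + \frac{1}{16}}{8} = \frac{1}{8} \left(- \frac{799}{16}\right) = - \frac{799}{128}$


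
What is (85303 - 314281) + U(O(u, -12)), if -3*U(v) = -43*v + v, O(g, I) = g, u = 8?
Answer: -228866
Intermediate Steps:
U(v) = 14*v (U(v) = -(-43*v + v)/3 = -(-14)*v = 14*v)
(85303 - 314281) + U(O(u, -12)) = (85303 - 314281) + 14*8 = -228978 + 112 = -228866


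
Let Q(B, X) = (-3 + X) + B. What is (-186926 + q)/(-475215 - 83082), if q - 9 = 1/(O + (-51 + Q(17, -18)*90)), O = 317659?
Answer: 59299044415/177118606656 ≈ 0.33480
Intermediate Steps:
Q(B, X) = -3 + B + X
q = 2855233/317248 (q = 9 + 1/(317659 + (-51 + (-3 + 17 - 18)*90)) = 9 + 1/(317659 + (-51 - 4*90)) = 9 + 1/(317659 + (-51 - 360)) = 9 + 1/(317659 - 411) = 9 + 1/317248 = 2855233/317248 ≈ 9.0000)
(-186926 + q)/(-475215 - 83082) = (-186926 + 2855233/317248)/(-475215 - 83082) = -59299044415/317248/(-558297) = -59299044415/317248*(-1/558297) = 59299044415/177118606656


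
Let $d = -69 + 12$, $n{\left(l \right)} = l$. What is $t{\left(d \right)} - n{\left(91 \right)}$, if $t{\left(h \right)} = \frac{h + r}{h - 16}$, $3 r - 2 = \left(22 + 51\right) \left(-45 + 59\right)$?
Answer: $- \frac{20782}{219} \approx -94.895$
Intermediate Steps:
$d = -57$
$r = \frac{1024}{3}$ ($r = \frac{2}{3} + \frac{\left(22 + 51\right) \left(-45 + 59\right)}{3} = \frac{2}{3} + \frac{73 \cdot 14}{3} = \frac{2}{3} + \frac{1}{3} \cdot 1022 = \frac{2}{3} + \frac{1022}{3} = \frac{1024}{3} \approx 341.33$)
$t{\left(h \right)} = \frac{\frac{1024}{3} + h}{-16 + h}$ ($t{\left(h \right)} = \frac{h + \frac{1024}{3}}{h - 16} = \frac{\frac{1024}{3} + h}{-16 + h}$)
$t{\left(d \right)} - n{\left(91 \right)} = \frac{\frac{1024}{3} - 57}{-16 - 57} - 91 = \frac{1}{-73} \cdot \frac{853}{3} - 91 = \left(- \frac{1}{73}\right) \frac{853}{3} - 91 = - \frac{853}{219} - 91 = - \frac{20782}{219}$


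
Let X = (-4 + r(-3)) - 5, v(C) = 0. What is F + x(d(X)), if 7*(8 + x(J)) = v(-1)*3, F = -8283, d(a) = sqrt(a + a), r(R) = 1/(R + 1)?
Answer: -8291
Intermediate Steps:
r(R) = 1/(1 + R)
X = -19/2 (X = (-4 + 1/(1 - 3)) - 5 = (-4 + 1/(-2)) - 5 = (-4 - 1/2) - 5 = -9/2 - 5 = -19/2 ≈ -9.5000)
d(a) = sqrt(2)*sqrt(a) (d(a) = sqrt(2*a) = sqrt(2)*sqrt(a))
x(J) = -8 (x(J) = -8 + (0*3)/7 = -8 + (1/7)*0 = -8 + 0 = -8)
F + x(d(X)) = -8283 - 8 = -8291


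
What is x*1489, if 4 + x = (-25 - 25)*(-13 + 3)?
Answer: 738544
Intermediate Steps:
x = 496 (x = -4 + (-25 - 25)*(-13 + 3) = -4 - 50*(-10) = -4 + 500 = 496)
x*1489 = 496*1489 = 738544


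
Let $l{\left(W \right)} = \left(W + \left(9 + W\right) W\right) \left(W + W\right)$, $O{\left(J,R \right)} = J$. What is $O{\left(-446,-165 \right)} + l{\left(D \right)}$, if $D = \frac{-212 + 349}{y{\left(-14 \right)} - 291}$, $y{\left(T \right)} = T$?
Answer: $- \frac{12544842556}{28372625} \approx -442.15$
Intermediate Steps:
$D = - \frac{137}{305}$ ($D = \frac{-212 + 349}{-14 - 291} = \frac{137}{-305} = 137 \left(- \frac{1}{305}\right) = - \frac{137}{305} \approx -0.44918$)
$l{\left(W \right)} = 2 W \left(W + W \left(9 + W\right)\right)$ ($l{\left(W \right)} = \left(W + W \left(9 + W\right)\right) 2 W = 2 W \left(W + W \left(9 + W\right)\right)$)
$O{\left(-446,-165 \right)} + l{\left(D \right)} = -446 + 2 \left(- \frac{137}{305}\right)^{2} \left(10 - \frac{137}{305}\right) = -446 + 2 \cdot \frac{18769}{93025} \cdot \frac{2913}{305} = -446 + \frac{109348194}{28372625} = - \frac{12544842556}{28372625}$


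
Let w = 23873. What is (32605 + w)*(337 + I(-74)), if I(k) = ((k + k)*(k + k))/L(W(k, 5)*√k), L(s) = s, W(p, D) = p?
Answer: 19033086 + 225912*I*√74 ≈ 1.9033e+7 + 1.9434e+6*I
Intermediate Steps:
I(k) = 4*√k (I(k) = ((k + k)*(k + k))/((k*√k)) = ((2*k)*(2*k))/(k^(3/2)) = (4*k²)/k^(3/2) = 4*√k)
(32605 + w)*(337 + I(-74)) = (32605 + 23873)*(337 + 4*√(-74)) = 56478*(337 + 4*(I*√74)) = 56478*(337 + 4*I*√74) = 19033086 + 225912*I*√74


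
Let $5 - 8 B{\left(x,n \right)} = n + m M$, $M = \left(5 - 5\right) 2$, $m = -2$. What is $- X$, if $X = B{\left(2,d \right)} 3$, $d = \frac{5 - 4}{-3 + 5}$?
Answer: $- \frac{27}{16} \approx -1.6875$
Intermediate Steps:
$d = \frac{1}{2}$ ($d = 1 \cdot \frac{1}{2} = \frac{1}{2} \approx 0.5$)
$M = 0$ ($M = 0 \cdot 2 = 0$)
$B{\left(x,n \right)} = \frac{5}{8} - \frac{n}{8}$ ($B{\left(x,n \right)} = \frac{5}{8} - \frac{n - 0}{8} = \frac{5}{8} - \frac{n + 0}{8} = \frac{5}{8} - \frac{n}{8}$)
$X = \frac{27}{16}$ ($X = \left(\frac{5}{8} - \frac{1}{16}\right) 3 = \frac{9}{16} \cdot 3 = \frac{27}{16} \approx 1.6875$)
$- X = \left(-1\right) \frac{27}{16} = - \frac{27}{16}$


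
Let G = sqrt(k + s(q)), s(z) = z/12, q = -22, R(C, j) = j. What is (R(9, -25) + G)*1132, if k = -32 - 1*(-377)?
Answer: -28300 + 566*sqrt(12354)/3 ≈ -7330.0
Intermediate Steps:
s(z) = z/12 (s(z) = z*(1/12) = z/12)
k = 345 (k = -32 + 377 = 345)
G = sqrt(12354)/6 (G = sqrt(345 + (1/12)*(-22)) = sqrt(345 - 11/6) = sqrt(2059/6) = sqrt(12354)/6 ≈ 18.525)
(R(9, -25) + G)*1132 = (-25 + sqrt(12354)/6)*1132 = -28300 + 566*sqrt(12354)/3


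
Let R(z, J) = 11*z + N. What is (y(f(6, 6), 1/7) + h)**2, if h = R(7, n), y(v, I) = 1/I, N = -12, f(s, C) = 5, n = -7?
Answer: 5184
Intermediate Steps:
R(z, J) = -12 + 11*z (R(z, J) = 11*z - 12 = -12 + 11*z)
h = 65 (h = -12 + 11*7 = -12 + 77 = 65)
(y(f(6, 6), 1/7) + h)**2 = (1/(1/7) + 65)**2 = (7 + 65)**2 = 72**2 = 5184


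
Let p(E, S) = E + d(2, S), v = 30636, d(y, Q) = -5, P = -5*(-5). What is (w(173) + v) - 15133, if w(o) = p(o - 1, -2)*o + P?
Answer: 44419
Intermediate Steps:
P = 25
p(E, S) = -5 + E (p(E, S) = E - 5 = -5 + E)
w(o) = 25 + o*(-6 + o) (w(o) = (-5 + (o - 1))*o + 25 = (-5 + (-1 + o))*o + 25 = (-6 + o)*o + 25 = o*(-6 + o) + 25 = 25 + o*(-6 + o))
(w(173) + v) - 15133 = ((25 + 173*(-6 + 173)) + 30636) - 15133 = ((25 + 173*167) + 30636) - 15133 = ((25 + 28891) + 30636) - 15133 = (28916 + 30636) - 15133 = 59552 - 15133 = 44419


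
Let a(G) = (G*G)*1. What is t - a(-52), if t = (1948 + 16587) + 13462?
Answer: 29293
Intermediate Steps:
a(G) = G² (a(G) = G²*1 = G²)
t = 31997 (t = 18535 + 13462 = 31997)
t - a(-52) = 31997 - 1*(-52)² = 31997 - 1*2704 = 31997 - 2704 = 29293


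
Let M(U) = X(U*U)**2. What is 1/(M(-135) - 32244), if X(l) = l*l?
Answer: 1/110324037687858381 ≈ 9.0642e-18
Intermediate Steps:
X(l) = l**2
M(U) = U**8 (M(U) = ((U*U)**2)**2 = ((U**2)**2)**2 = (U**4)**2 = U**8)
1/(M(-135) - 32244) = 1/((-135)**8 - 32244) = 1/(110324037687890625 - 32244) = 1/110324037687858381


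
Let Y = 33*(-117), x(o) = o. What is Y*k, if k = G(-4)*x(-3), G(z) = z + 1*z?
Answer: -92664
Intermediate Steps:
Y = -3861
G(z) = 2*z (G(z) = z + z = 2*z)
k = 24 (k = (2*(-4))*(-3) = -8*(-3) = 24)
Y*k = -3861*24 = -92664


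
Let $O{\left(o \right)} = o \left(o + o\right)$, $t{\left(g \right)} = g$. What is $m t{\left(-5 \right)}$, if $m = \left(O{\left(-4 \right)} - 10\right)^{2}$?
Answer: $-2420$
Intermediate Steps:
$O{\left(o \right)} = 2 o^{2}$ ($O{\left(o \right)} = o 2 o = 2 o^{2}$)
$m = 484$ ($m = \left(2 \left(-4\right)^{2} - 10\right)^{2} = \left(2 \cdot 16 - 10\right)^{2} = \left(32 - 10\right)^{2} = 22^{2} = 484$)
$m t{\left(-5 \right)} = 484 \left(-5\right) = -2420$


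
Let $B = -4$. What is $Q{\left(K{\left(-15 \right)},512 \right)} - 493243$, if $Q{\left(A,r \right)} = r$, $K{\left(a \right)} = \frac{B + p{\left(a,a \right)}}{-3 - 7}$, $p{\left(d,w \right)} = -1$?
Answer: $-492731$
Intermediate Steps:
$K{\left(a \right)} = \frac{1}{2}$ ($K{\left(a \right)} = \frac{-4 - 1}{-3 - 7} = - \frac{5}{-10} = \left(-5\right) \left(- \frac{1}{10}\right) = \frac{1}{2}$)
$Q{\left(K{\left(-15 \right)},512 \right)} - 493243 = 512 - 493243 = -492731$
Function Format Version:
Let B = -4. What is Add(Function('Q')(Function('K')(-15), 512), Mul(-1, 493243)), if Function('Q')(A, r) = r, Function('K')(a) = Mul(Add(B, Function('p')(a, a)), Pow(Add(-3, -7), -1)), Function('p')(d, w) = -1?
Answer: -492731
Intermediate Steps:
Function('K')(a) = Rational(1, 2) (Function('K')(a) = Mul(Add(-4, -1), Pow(Add(-3, -7), -1)) = Mul(-5, Pow(-10, -1)) = Mul(-5, Rational(-1, 10)) = Rational(1, 2))
Add(Function('Q')(Function('K')(-15), 512), Mul(-1, 493243)) = Add(512, Mul(-1, 493243)) = Add(512, -493243) = -492731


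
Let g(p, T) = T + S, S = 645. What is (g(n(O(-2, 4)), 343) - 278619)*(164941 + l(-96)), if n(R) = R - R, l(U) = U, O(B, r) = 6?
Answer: -45766082195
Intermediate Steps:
n(R) = 0
g(p, T) = 645 + T (g(p, T) = T + 645 = 645 + T)
(g(n(O(-2, 4)), 343) - 278619)*(164941 + l(-96)) = ((645 + 343) - 278619)*(164941 - 96) = (988 - 278619)*164845 = -277631*164845 = -45766082195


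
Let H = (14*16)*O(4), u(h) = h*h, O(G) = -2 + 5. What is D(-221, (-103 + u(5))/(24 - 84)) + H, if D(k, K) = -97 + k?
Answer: 354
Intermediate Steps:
O(G) = 3
u(h) = h²
H = 672 (H = (14*16)*3 = 224*3 = 672)
D(-221, (-103 + u(5))/(24 - 84)) + H = (-97 - 221) + 672 = -318 + 672 = 354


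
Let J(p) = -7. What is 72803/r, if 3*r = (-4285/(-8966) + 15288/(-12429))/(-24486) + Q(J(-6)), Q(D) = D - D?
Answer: 198656163221866812/27937981 ≈ 7.1106e+9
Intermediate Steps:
Q(D) = 0
r = 27937981/2728681005204 (r = ((-4285/(-8966) + 15288/(-12429))/(-24486) + 0)/3 = ((-4285*(-1/8966) + 15288*(-1/12429))*(-1/24486) + 0)/3 = ((4285/8966 - 5096/4143)*(-1/24486) + 0)/3 = (-27937981/37146138*(-1/24486) + 0)/3 = (27937981/909560335068 + 0)/3 = (⅓)*(27937981/909560335068) = 27937981/2728681005204 ≈ 1.0239e-5)
72803/r = 72803/(27937981/2728681005204) = 72803*(2728681005204/27937981) = 198656163221866812/27937981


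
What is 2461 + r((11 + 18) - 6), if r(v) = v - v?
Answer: 2461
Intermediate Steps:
r(v) = 0
2461 + r((11 + 18) - 6) = 2461 + 0 = 2461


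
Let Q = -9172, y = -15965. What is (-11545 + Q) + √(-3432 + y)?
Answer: -20717 + I*√19397 ≈ -20717.0 + 139.27*I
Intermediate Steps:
(-11545 + Q) + √(-3432 + y) = (-11545 - 9172) + √(-3432 - 15965) = -20717 + √(-19397) = -20717 + I*√19397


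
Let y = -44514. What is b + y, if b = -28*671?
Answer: -63302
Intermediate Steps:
b = -18788
b + y = -18788 - 44514 = -63302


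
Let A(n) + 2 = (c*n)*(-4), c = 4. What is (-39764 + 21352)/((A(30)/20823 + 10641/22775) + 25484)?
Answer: -8731777305900/12085840236293 ≈ -0.72248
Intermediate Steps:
A(n) = -2 - 16*n (A(n) = -2 + (4*n)*(-4) = -2 - 16*n)
(-39764 + 21352)/((A(30)/20823 + 10641/22775) + 25484) = (-39764 + 21352)/(((-2 - 16*30)/20823 + 10641/22775) + 25484) = -18412/(((-2 - 480)*(1/20823) + 10641*(1/22775)) + 25484) = -18412/((-482*1/20823 + 10641/22775) + 25484) = -18412/((-482/20823 + 10641/22775) + 25484) = -18412/(210599993/474243825 + 25484) = -18412/12085840236293/474243825 = -18412*474243825/12085840236293 = -8731777305900/12085840236293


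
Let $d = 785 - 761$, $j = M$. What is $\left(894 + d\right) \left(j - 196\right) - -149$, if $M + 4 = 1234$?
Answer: $949361$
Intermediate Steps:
$M = 1230$ ($M = -4 + 1234 = 1230$)
$j = 1230$
$d = 24$ ($d = 785 - 761 = 24$)
$\left(894 + d\right) \left(j - 196\right) - -149 = \left(894 + 24\right) \left(1230 - 196\right) - -149 = 918 \cdot 1034 + 149 = 949212 + 149 = 949361$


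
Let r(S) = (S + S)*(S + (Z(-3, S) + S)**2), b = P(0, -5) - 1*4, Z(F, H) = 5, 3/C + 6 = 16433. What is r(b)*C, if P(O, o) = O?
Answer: 72/16427 ≈ 0.0043830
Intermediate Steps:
C = 3/16427 (C = 3/(-6 + 16433) = 3/16427 ≈ 0.00018263)
b = -4 (b = 0 - 1*4 = 0 - 4 = -4)
r(S) = 2*S*(S + (5 + S)**2) (r(S) = (S + S)*(S + (5 + S)**2) = (2*S)*(S + (5 + S)**2) = 2*S*(S + (5 + S)**2))
r(b)*C = (2*(-4)*(-4 + (5 - 4)**2))*(3/16427) = (2*(-4)*(-4 + 1**2))*(3/16427) = (2*(-4)*(-4 + 1))*(3/16427) = (2*(-4)*(-3))*(3/16427) = 24*(3/16427) = 72/16427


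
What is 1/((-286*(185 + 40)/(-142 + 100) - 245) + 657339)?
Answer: 7/4610383 ≈ 1.5183e-6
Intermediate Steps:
1/((-286*(185 + 40)/(-142 + 100) - 245) + 657339) = 1/((-64350/(-42) - 245) + 657339) = 1/((-64350*(-1)/42 - 245) + 657339) = 1/((-286*(-75/14) - 245) + 657339) = 1/((10725/7 - 245) + 657339) = 1/(9010/7 + 657339) = 1/(4610383/7) = 7/4610383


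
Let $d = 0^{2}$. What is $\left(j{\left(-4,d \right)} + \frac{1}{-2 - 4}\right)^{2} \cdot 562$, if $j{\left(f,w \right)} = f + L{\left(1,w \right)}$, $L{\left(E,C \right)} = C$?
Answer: $\frac{175625}{18} \approx 9756.9$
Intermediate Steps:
$d = 0$
$j{\left(f,w \right)} = f + w$
$\left(j{\left(-4,d \right)} + \frac{1}{-2 - 4}\right)^{2} \cdot 562 = \left(\left(-4 + 0\right) + \frac{1}{-2 - 4}\right)^{2} \cdot 562 = \left(-4 + \frac{1}{-6}\right)^{2} \cdot 562 = \left(-4 - \frac{1}{6}\right)^{2} \cdot 562 = \left(- \frac{25}{6}\right)^{2} \cdot 562 = \frac{625}{36} \cdot 562 = \frac{175625}{18}$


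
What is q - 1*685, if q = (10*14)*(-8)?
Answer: -1805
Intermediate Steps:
q = -1120 (q = 140*(-8) = -1120)
q - 1*685 = -1120 - 1*685 = -1120 - 685 = -1805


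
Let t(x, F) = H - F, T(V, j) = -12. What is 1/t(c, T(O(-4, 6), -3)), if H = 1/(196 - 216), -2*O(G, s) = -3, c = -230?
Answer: 20/239 ≈ 0.083682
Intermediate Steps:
O(G, s) = 3/2 (O(G, s) = -1/2*(-3) = 3/2)
H = -1/20 (H = 1/(-20) = -1/20 ≈ -0.050000)
t(x, F) = -1/20 - F
1/t(c, T(O(-4, 6), -3)) = 1/(-1/20 - 1*(-12)) = 1/(-1/20 + 12) = 1/(239/20) = 20/239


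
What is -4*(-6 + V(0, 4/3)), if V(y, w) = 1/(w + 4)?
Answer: 93/4 ≈ 23.250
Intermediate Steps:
V(y, w) = 1/(4 + w)
-4*(-6 + V(0, 4/3)) = -4*(-6 + 1/(4 + 4/3)) = -4*(-6 + 1/(16/3)) = -4*(-6 + 3/16) = -4*(-93/16) = 93/4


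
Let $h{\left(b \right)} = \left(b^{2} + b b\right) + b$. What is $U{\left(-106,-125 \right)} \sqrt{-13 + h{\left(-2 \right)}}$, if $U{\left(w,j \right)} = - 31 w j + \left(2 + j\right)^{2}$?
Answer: $- 395621 i \sqrt{7} \approx - 1.0467 \cdot 10^{6} i$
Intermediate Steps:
$h{\left(b \right)} = b + 2 b^{2}$ ($h{\left(b \right)} = \left(b^{2} + b^{2}\right) + b = 2 b^{2} + b = b + 2 b^{2}$)
$U{\left(w,j \right)} = \left(2 + j\right)^{2} - 31 j w$ ($U{\left(w,j \right)} = - 31 j w + \left(2 + j\right)^{2} = \left(2 + j\right)^{2} - 31 j w$)
$U{\left(-106,-125 \right)} \sqrt{-13 + h{\left(-2 \right)}} = \left(\left(2 - 125\right)^{2} - \left(-3875\right) \left(-106\right)\right) \sqrt{-13 - 2 \left(1 + 2 \left(-2\right)\right)} = \left(\left(-123\right)^{2} - 410750\right) \sqrt{-13 - 2 \left(1 - 4\right)} = \left(15129 - 410750\right) \sqrt{-13 - -6} = - 395621 \sqrt{-13 + 6} = - 395621 \sqrt{-7} = - 395621 i \sqrt{7}$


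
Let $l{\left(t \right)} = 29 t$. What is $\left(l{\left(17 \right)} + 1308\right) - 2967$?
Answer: $-1166$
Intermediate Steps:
$\left(l{\left(17 \right)} + 1308\right) - 2967 = \left(29 \cdot 17 + 1308\right) - 2967 = \left(493 + 1308\right) - 2967 = 1801 - 2967 = -1166$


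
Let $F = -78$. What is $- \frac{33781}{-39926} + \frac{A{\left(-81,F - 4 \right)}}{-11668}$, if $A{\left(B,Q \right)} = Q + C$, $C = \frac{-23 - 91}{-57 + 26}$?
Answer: $\frac{3078949569}{3610388402} \approx 0.8528$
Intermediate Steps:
$C = \frac{114}{31}$ ($C = - \frac{114}{-31} = \left(-114\right) \left(- \frac{1}{31}\right) = \frac{114}{31} \approx 3.6774$)
$A{\left(B,Q \right)} = \frac{114}{31} + Q$ ($A{\left(B,Q \right)} = Q + \frac{114}{31} = \frac{114}{31} + Q$)
$- \frac{33781}{-39926} + \frac{A{\left(-81,F - 4 \right)}}{-11668} = - \frac{33781}{-39926} + \frac{\frac{114}{31} - 82}{-11668} = \left(-33781\right) \left(- \frac{1}{39926}\right) + \left(\frac{114}{31} - 82\right) \left(- \frac{1}{11668}\right) = \frac{33781}{39926} - - \frac{607}{90427} = \frac{33781}{39926} + \frac{607}{90427} = \frac{3078949569}{3610388402}$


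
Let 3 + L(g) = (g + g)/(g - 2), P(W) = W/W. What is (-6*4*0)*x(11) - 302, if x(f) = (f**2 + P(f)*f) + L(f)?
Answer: -302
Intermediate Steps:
P(W) = 1
L(g) = -3 + 2*g/(-2 + g) (L(g) = -3 + (g + g)/(g - 2) = -3 + (2*g)/(-2 + g) = -3 + 2*g/(-2 + g))
x(f) = f + f**2 + (6 - f)/(-2 + f) (x(f) = (f**2 + 1*f) + (6 - f)/(-2 + f) = (f**2 + f) + (6 - f)/(-2 + f) = (f + f**2) + (6 - f)/(-2 + f) = f + f**2 + (6 - f)/(-2 + f))
(-6*4*0)*x(11) - 302 = (-6*4*0)*((6 - 1*11 + 11*(1 + 11)*(-2 + 11))/(-2 + 11)) - 302 = (-24*0)*((6 - 11 + 11*12*9)/9) - 302 = 0*((6 - 11 + 1188)/9) - 302 = 0*((1/9)*1183) - 302 = 0*(1183/9) - 302 = 0 - 302 = -302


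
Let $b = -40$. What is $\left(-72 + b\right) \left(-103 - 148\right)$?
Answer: $28112$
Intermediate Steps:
$\left(-72 + b\right) \left(-103 - 148\right) = \left(-72 - 40\right) \left(-103 - 148\right) = \left(-112\right) \left(-251\right) = 28112$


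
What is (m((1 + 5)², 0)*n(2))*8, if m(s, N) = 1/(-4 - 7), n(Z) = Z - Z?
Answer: 0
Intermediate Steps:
n(Z) = 0
m(s, N) = -1/11 (m(s, N) = 1/(-11) = -1/11)
(m((1 + 5)², 0)*n(2))*8 = -1/11*0*8 = 0*8 = 0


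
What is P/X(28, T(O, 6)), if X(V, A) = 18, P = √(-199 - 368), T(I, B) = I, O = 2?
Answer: I*√7/2 ≈ 1.3229*I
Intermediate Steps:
P = 9*I*√7 (P = √(-567) = 9*I*√7 ≈ 23.812*I)
P/X(28, T(O, 6)) = (9*I*√7)/18 = (9*I*√7)*(1/18) = I*√7/2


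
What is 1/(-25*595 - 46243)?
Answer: -1/61118 ≈ -1.6362e-5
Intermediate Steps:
1/(-25*595 - 46243) = 1/(-14875 - 46243) = 1/(-61118) = -1/61118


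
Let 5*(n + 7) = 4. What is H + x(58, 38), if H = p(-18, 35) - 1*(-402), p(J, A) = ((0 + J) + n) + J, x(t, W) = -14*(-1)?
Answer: 1869/5 ≈ 373.80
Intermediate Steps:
n = -31/5 (n = -7 + (1/5)*4 = -7 + 4/5 = -31/5 ≈ -6.2000)
x(t, W) = 14
p(J, A) = -31/5 + 2*J (p(J, A) = ((0 + J) - 31/5) + J = (J - 31/5) + J = (-31/5 + J) + J = -31/5 + 2*J)
H = 1799/5 (H = (-31/5 + 2*(-18)) - 1*(-402) = (-31/5 - 36) + 402 = -211/5 + 402 = 1799/5 ≈ 359.80)
H + x(58, 38) = 1799/5 + 14 = 1869/5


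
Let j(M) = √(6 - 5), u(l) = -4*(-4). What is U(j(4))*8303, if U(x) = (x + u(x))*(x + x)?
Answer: 282302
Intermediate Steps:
u(l) = 16
j(M) = 1 (j(M) = √1 = 1)
U(x) = 2*x*(16 + x) (U(x) = (x + 16)*(x + x) = (16 + x)*(2*x) = 2*x*(16 + x))
U(j(4))*8303 = (2*1*(16 + 1))*8303 = (2*1*17)*8303 = 34*8303 = 282302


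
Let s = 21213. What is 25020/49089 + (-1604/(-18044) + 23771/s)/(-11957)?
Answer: 9540628827725318/18722337882146613 ≈ 0.50959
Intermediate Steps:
25020/49089 + (-1604/(-18044) + 23771/s)/(-11957) = 25020/49089 + (-1604/(-18044) + 23771/21213)/(-11957) = 25020*(1/49089) + (-1604*(-1/18044) + 23771*(1/21213))*(-1/11957) = 8340/16363 + (401/4511 + 23771/21213)*(-1/11957) = 8340/16363 + (115737394/95691843)*(-1/11957) = 8340/16363 - 115737394/1144187366751 = 9540628827725318/18722337882146613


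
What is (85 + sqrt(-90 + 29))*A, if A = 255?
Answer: 21675 + 255*I*sqrt(61) ≈ 21675.0 + 1991.6*I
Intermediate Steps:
(85 + sqrt(-90 + 29))*A = (85 + sqrt(-90 + 29))*255 = (85 + sqrt(-61))*255 = (85 + I*sqrt(61))*255 = 21675 + 255*I*sqrt(61)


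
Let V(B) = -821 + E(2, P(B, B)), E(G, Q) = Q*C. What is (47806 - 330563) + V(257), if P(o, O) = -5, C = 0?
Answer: -283578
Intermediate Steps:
E(G, Q) = 0 (E(G, Q) = Q*0 = 0)
V(B) = -821 (V(B) = -821 + 0 = -821)
(47806 - 330563) + V(257) = (47806 - 330563) - 821 = -282757 - 821 = -283578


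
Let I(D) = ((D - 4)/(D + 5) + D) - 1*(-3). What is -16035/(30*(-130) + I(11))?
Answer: 85520/20723 ≈ 4.1268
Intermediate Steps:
I(D) = 3 + D + (-4 + D)/(5 + D) (I(D) = ((-4 + D)/(5 + D) + D) + 3 = (D + (-4 + D)/(5 + D)) + 3 = 3 + D + (-4 + D)/(5 + D))
-16035/(30*(-130) + I(11)) = -16035/(30*(-130) + (11 + 11² + 9*11)/(5 + 11)) = -16035/(-3900 + (11 + 121 + 99)/16) = -16035/(-3900 + (1/16)*231) = -16035/(-3900 + 231/16) = -16035/(-62169/16) = -16035*(-16/62169) = 85520/20723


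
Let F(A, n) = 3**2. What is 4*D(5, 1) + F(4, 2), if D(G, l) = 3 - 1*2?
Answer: 13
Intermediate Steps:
F(A, n) = 9
D(G, l) = 1 (D(G, l) = 3 - 2 = 1)
4*D(5, 1) + F(4, 2) = 4*1 + 9 = 4 + 9 = 13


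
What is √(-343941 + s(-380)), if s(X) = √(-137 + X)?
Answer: √(-343941 + I*√517) ≈ 0.019 + 586.46*I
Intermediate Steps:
√(-343941 + s(-380)) = √(-343941 + √(-137 - 380)) = √(-343941 + √(-517)) = √(-343941 + I*√517)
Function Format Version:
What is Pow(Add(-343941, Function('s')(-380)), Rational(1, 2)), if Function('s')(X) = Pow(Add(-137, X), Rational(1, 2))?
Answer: Pow(Add(-343941, Mul(I, Pow(517, Rational(1, 2)))), Rational(1, 2)) ≈ Add(0.019, Mul(586.46, I))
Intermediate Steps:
Pow(Add(-343941, Function('s')(-380)), Rational(1, 2)) = Pow(Add(-343941, Pow(Add(-137, -380), Rational(1, 2))), Rational(1, 2)) = Pow(Add(-343941, Pow(-517, Rational(1, 2))), Rational(1, 2)) = Pow(Add(-343941, Mul(I, Pow(517, Rational(1, 2)))), Rational(1, 2))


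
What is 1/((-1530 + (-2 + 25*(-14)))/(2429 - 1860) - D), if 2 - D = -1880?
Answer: -569/1072740 ≈ -0.00053042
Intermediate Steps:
D = 1882 (D = 2 - 1*(-1880) = 2 + 1880 = 1882)
1/((-1530 + (-2 + 25*(-14)))/(2429 - 1860) - D) = 1/((-1530 + (-2 + 25*(-14)))/(2429 - 1860) - 1*1882) = 1/((-1530 + (-2 - 350))/569 - 1882) = 1/((-1530 - 352)*(1/569) - 1882) = 1/(-1882*1/569 - 1882) = 1/(-1882/569 - 1882) = 1/(-1072740/569) = -569/1072740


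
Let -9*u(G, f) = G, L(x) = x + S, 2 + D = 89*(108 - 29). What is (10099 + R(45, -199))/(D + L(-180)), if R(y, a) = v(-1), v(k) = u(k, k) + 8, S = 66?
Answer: 90964/62235 ≈ 1.4616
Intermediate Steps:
D = 7029 (D = -2 + 89*(108 - 29) = -2 + 89*79 = -2 + 7031 = 7029)
L(x) = 66 + x (L(x) = x + 66 = 66 + x)
u(G, f) = -G/9
v(k) = 8 - k/9 (v(k) = -k/9 + 8 = 8 - k/9)
R(y, a) = 73/9 (R(y, a) = 8 - ⅑*(-1) = 8 + ⅑ = 73/9)
(10099 + R(45, -199))/(D + L(-180)) = (10099 + 73/9)/(7029 + (66 - 180)) = 90964/(9*(7029 - 114)) = (90964/9)/6915 = (90964/9)*(1/6915) = 90964/62235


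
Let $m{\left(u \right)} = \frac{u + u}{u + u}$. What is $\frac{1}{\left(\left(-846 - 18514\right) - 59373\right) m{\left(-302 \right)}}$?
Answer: $- \frac{1}{78733} \approx -1.2701 \cdot 10^{-5}$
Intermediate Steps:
$m{\left(u \right)} = 1$ ($m{\left(u \right)} = \frac{2 u}{2 u} = 2 u \frac{1}{2 u} = 1$)
$\frac{1}{\left(\left(-846 - 18514\right) - 59373\right) m{\left(-302 \right)}} = \frac{1}{\left(\left(-846 - 18514\right) - 59373\right) 1} = \frac{1}{-19360 - 59373} \cdot 1 = \frac{1}{-78733} \cdot 1 = \left(- \frac{1}{78733}\right) 1 = - \frac{1}{78733}$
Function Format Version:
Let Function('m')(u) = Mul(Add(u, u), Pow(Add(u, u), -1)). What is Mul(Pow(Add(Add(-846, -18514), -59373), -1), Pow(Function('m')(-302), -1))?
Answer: Rational(-1, 78733) ≈ -1.2701e-5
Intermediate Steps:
Function('m')(u) = 1 (Function('m')(u) = Mul(Mul(2, u), Pow(Mul(2, u), -1)) = Mul(Mul(2, u), Mul(Rational(1, 2), Pow(u, -1))) = 1)
Mul(Pow(Add(Add(-846, -18514), -59373), -1), Pow(Function('m')(-302), -1)) = Mul(Pow(Add(Add(-846, -18514), -59373), -1), Pow(1, -1)) = Mul(Pow(Add(-19360, -59373), -1), 1) = Mul(Pow(-78733, -1), 1) = Mul(Rational(-1, 78733), 1) = Rational(-1, 78733)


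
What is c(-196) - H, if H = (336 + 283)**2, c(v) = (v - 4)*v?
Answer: -343961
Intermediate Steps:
c(v) = v*(-4 + v) (c(v) = (-4 + v)*v = v*(-4 + v))
H = 383161 (H = 619**2 = 383161)
c(-196) - H = -196*(-4 - 196) - 1*383161 = -196*(-200) - 383161 = 39200 - 383161 = -343961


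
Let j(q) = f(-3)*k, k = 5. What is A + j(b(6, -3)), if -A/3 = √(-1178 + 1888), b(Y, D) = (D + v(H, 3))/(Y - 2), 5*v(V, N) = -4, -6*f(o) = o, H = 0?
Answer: 5/2 - 3*√710 ≈ -77.438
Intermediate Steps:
f(o) = -o/6
v(V, N) = -⅘ (v(V, N) = (⅕)*(-4) = -⅘)
b(Y, D) = (-⅘ + D)/(-2 + Y) (b(Y, D) = (D - ⅘)/(Y - 2) = (-⅘ + D)/(-2 + Y))
j(q) = 5/2 (j(q) = -⅙*(-3)*5 = (½)*5 = 5/2)
A = -3*√710 (A = -3*√(-1178 + 1888) = -3*√710 ≈ -79.938)
A + j(b(6, -3)) = -3*√710 + 5/2 = 5/2 - 3*√710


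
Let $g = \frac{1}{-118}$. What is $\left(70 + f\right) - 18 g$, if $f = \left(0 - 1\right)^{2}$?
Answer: $\frac{4198}{59} \approx 71.153$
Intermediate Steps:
$g = - \frac{1}{118} \approx -0.0084746$
$f = 1$ ($f = \left(-1\right)^{2} = 1$)
$\left(70 + f\right) - 18 g = \left(70 + 1\right) - - \frac{9}{59} = 71 + \frac{9}{59} = \frac{4198}{59}$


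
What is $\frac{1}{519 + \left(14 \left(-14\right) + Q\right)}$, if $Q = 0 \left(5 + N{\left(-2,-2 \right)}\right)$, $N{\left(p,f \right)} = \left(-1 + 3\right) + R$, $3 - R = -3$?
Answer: $\frac{1}{323} \approx 0.003096$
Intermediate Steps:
$R = 6$ ($R = 3 - -3 = 3 + 3 = 6$)
$N{\left(p,f \right)} = 8$ ($N{\left(p,f \right)} = \left(-1 + 3\right) + 6 = 2 + 6 = 8$)
$Q = 0$ ($Q = 0 \left(5 + 8\right) = 0 \cdot 13 = 0$)
$\frac{1}{519 + \left(14 \left(-14\right) + Q\right)} = \frac{1}{519 + \left(14 \left(-14\right) + 0\right)} = \frac{1}{519 + \left(-196 + 0\right)} = \frac{1}{519 - 196} = \frac{1}{323}$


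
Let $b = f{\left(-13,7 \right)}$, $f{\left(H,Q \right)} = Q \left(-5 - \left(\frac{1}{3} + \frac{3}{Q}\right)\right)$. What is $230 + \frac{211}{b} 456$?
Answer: $- \frac{260818}{121} \approx -2155.5$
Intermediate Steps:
$f{\left(H,Q \right)} = Q \left(- \frac{16}{3} - \frac{3}{Q}\right)$ ($f{\left(H,Q \right)} = Q \left(-5 - \left(\frac{1}{3} + \frac{3}{Q}\right)\right) = Q \left(- \frac{16}{3} - \frac{3}{Q}\right)$)
$b = - \frac{121}{3}$ ($b = -3 - \frac{112}{3} = - \frac{121}{3} \approx -40.333$)
$230 + \frac{211}{b} 456 = 230 + \frac{211}{- \frac{121}{3}} \cdot 456 = 230 + 211 \left(- \frac{3}{121}\right) 456 = 230 - \frac{288648}{121} = - \frac{260818}{121}$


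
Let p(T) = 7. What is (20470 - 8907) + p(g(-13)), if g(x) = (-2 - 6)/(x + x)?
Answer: 11570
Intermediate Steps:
g(x) = -4/x (g(x) = -8*1/(2*x) = -4/x)
(20470 - 8907) + p(g(-13)) = (20470 - 8907) + 7 = 11563 + 7 = 11570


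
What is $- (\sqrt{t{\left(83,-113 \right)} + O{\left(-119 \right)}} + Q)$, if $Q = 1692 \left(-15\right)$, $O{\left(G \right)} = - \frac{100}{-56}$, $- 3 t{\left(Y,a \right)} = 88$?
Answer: $25380 - \frac{i \sqrt{48594}}{42} \approx 25380.0 - 5.2486 i$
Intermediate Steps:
$t{\left(Y,a \right)} = - \frac{88}{3}$ ($t{\left(Y,a \right)} = \left(- \frac{1}{3}\right) 88 = - \frac{88}{3}$)
$O{\left(G \right)} = \frac{25}{14}$ ($O{\left(G \right)} = \left(-100\right) \left(- \frac{1}{56}\right) = \frac{25}{14}$)
$Q = -25380$
$- (\sqrt{t{\left(83,-113 \right)} + O{\left(-119 \right)}} + Q) = - (\sqrt{- \frac{88}{3} + \frac{25}{14}} - 25380) = - (\sqrt{- \frac{1157}{42}} - 25380) = - (\frac{i \sqrt{48594}}{42} - 25380) = - (-25380 + \frac{i \sqrt{48594}}{42}) = 25380 - \frac{i \sqrt{48594}}{42}$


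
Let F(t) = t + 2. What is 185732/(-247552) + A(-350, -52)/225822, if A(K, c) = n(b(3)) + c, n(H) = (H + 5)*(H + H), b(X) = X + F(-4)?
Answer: -5244034223/6987835968 ≈ -0.75045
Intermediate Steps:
F(t) = 2 + t
b(X) = -2 + X (b(X) = X + (2 - 4) = X - 2 = -2 + X)
n(H) = 2*H*(5 + H) (n(H) = (5 + H)*(2*H) = 2*H*(5 + H))
A(K, c) = 12 + c (A(K, c) = 2*(-2 + 3)*(5 + (-2 + 3)) + c = 2*1*(5 + 1) + c = 2*1*6 + c = 12 + c)
185732/(-247552) + A(-350, -52)/225822 = 185732/(-247552) + (12 - 52)/225822 = 185732*(-1/247552) - 40*1/225822 = -46433/61888 - 20/112911 = -5244034223/6987835968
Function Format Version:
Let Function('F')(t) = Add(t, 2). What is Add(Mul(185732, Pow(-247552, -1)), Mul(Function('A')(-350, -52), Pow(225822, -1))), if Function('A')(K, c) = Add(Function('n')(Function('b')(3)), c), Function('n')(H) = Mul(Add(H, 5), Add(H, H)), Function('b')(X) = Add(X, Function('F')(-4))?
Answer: Rational(-5244034223, 6987835968) ≈ -0.75045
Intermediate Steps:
Function('F')(t) = Add(2, t)
Function('b')(X) = Add(-2, X) (Function('b')(X) = Add(X, Add(2, -4)) = Add(X, -2) = Add(-2, X))
Function('n')(H) = Mul(2, H, Add(5, H)) (Function('n')(H) = Mul(Add(5, H), Mul(2, H)) = Mul(2, H, Add(5, H)))
Function('A')(K, c) = Add(12, c) (Function('A')(K, c) = Add(Mul(2, Add(-2, 3), Add(5, Add(-2, 3))), c) = Add(Mul(2, 1, Add(5, 1)), c) = Add(Mul(2, 1, 6), c) = Add(12, c))
Add(Mul(185732, Pow(-247552, -1)), Mul(Function('A')(-350, -52), Pow(225822, -1))) = Add(Mul(185732, Pow(-247552, -1)), Mul(Add(12, -52), Pow(225822, -1))) = Add(Mul(185732, Rational(-1, 247552)), Mul(-40, Rational(1, 225822))) = Add(Rational(-46433, 61888), Rational(-20, 112911)) = Rational(-5244034223, 6987835968)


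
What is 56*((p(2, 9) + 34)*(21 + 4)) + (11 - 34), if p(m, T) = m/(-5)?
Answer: 47017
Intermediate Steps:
p(m, T) = -m/5 (p(m, T) = m*(-1/5) = -m/5)
56*((p(2, 9) + 34)*(21 + 4)) + (11 - 34) = 56*((-1/5*2 + 34)*(21 + 4)) + (11 - 34) = 56*((-2/5 + 34)*25) - 23 = 56*((168/5)*25) - 23 = 56*840 - 23 = 47040 - 23 = 47017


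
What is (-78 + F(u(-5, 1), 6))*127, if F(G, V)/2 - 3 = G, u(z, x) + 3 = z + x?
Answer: -10922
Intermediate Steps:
u(z, x) = -3 + x + z (u(z, x) = -3 + (z + x) = -3 + (x + z) = -3 + x + z)
F(G, V) = 6 + 2*G
(-78 + F(u(-5, 1), 6))*127 = (-78 + (6 + 2*(-3 + 1 - 5)))*127 = (-78 + (6 + 2*(-7)))*127 = (-78 + (6 - 14))*127 = (-78 - 8)*127 = -86*127 = -10922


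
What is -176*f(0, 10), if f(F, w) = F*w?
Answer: 0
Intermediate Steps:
-176*f(0, 10) = -0*10 = -176*0 = 0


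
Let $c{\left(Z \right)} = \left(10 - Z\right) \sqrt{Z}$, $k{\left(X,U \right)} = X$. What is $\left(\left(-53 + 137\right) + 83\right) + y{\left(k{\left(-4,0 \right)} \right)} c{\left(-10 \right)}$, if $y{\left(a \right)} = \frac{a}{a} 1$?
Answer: $167 + 20 i \sqrt{10} \approx 167.0 + 63.246 i$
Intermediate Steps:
$y{\left(a \right)} = 1$ ($y{\left(a \right)} = 1 \cdot 1 = 1$)
$c{\left(Z \right)} = \sqrt{Z} \left(10 - Z\right)$
$\left(\left(-53 + 137\right) + 83\right) + y{\left(k{\left(-4,0 \right)} \right)} c{\left(-10 \right)} = \left(\left(-53 + 137\right) + 83\right) + 1 \sqrt{-10} \left(10 - -10\right) = \left(84 + 83\right) + 1 i \sqrt{10} \left(10 + 10\right) = 167 + 1 i \sqrt{10} \cdot 20 = 167 + 1 \cdot 20 i \sqrt{10} = 167 + 20 i \sqrt{10}$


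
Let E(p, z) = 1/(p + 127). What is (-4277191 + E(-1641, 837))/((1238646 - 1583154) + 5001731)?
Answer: -6475667175/7051035622 ≈ -0.91840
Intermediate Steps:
E(p, z) = 1/(127 + p)
(-4277191 + E(-1641, 837))/((1238646 - 1583154) + 5001731) = (-4277191 + 1/(127 - 1641))/((1238646 - 1583154) + 5001731) = (-4277191 + 1/(-1514))/(-344508 + 5001731) = (-4277191 - 1/1514)/4657223 = -6475667175/1514*1/4657223 = -6475667175/7051035622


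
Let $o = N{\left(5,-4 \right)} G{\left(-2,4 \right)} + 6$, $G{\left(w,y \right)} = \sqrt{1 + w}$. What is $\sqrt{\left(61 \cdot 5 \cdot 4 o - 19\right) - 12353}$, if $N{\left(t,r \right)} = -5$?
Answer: $2 \sqrt{-1263 - 1525 i} \approx 37.871 - 80.537 i$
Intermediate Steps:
$o = 6 - 5 i$ ($o = - 5 \sqrt{1 - 2} + 6 = - 5 \sqrt{-1} + 6 = - 5 i + 6 = 6 - 5 i \approx 6.0 - 5.0 i$)
$\sqrt{\left(61 \cdot 5 \cdot 4 o - 19\right) - 12353} = \sqrt{\left(61 \cdot 5 \cdot 4 \left(6 - 5 i\right) - 19\right) - 12353} = \sqrt{\left(61 \cdot 20 \left(6 - 5 i\right) - 19\right) - 12353} = \sqrt{\left(61 \left(120 - 100 i\right) - 19\right) - 12353} = \sqrt{\left(\left(7320 - 6100 i\right) - 19\right) - 12353} = \sqrt{\left(7301 - 6100 i\right) - 12353} = \sqrt{-5052 - 6100 i}$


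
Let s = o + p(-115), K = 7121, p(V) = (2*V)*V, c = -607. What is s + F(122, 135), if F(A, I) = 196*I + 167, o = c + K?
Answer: 59591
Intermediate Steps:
p(V) = 2*V**2
o = 6514 (o = -607 + 7121 = 6514)
F(A, I) = 167 + 196*I
s = 32964 (s = 6514 + 2*(-115)**2 = 6514 + 2*13225 = 6514 + 26450 = 32964)
s + F(122, 135) = 32964 + (167 + 196*135) = 32964 + (167 + 26460) = 32964 + 26627 = 59591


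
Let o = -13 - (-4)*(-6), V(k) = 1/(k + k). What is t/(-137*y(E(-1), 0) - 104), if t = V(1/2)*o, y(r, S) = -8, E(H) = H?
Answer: -37/992 ≈ -0.037298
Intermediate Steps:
V(k) = 1/(2*k)
o = -37 (o = -13 - 1*24 = -13 - 24 = -37)
t = -37 (t = (1/(2*(1/2)))*(-37) = (1/(2*(½)))*(-37) = ((½)*2)*(-37) = 1*(-37) = -37)
t/(-137*y(E(-1), 0) - 104) = -37/(-137*(-8) - 104) = -37/(1096 - 104) = -37/992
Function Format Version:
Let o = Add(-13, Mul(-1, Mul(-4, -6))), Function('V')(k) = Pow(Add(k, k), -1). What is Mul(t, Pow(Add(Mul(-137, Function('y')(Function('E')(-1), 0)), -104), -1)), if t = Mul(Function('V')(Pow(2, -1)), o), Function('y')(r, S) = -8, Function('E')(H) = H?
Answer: Rational(-37, 992) ≈ -0.037298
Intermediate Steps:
Function('V')(k) = Mul(Rational(1, 2), Pow(k, -1)) (Function('V')(k) = Pow(Mul(2, k), -1) = Mul(Rational(1, 2), Pow(k, -1)))
o = -37 (o = Add(-13, Mul(-1, 24)) = Add(-13, -24) = -37)
t = -37 (t = Mul(Mul(Rational(1, 2), Pow(Pow(2, -1), -1)), -37) = Mul(Mul(Rational(1, 2), Pow(Rational(1, 2), -1)), -37) = Mul(Mul(Rational(1, 2), 2), -37) = Mul(1, -37) = -37)
Mul(t, Pow(Add(Mul(-137, Function('y')(Function('E')(-1), 0)), -104), -1)) = Mul(-37, Pow(Add(Mul(-137, -8), -104), -1)) = Mul(-37, Pow(Add(1096, -104), -1)) = Mul(-37, Pow(992, -1)) = Mul(-37, Rational(1, 992)) = Rational(-37, 992)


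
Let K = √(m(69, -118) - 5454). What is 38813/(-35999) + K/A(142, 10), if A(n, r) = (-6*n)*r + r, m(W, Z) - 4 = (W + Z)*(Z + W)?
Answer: -38813/35999 - I*√3049/8510 ≈ -1.0782 - 0.0064886*I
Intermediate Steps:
m(W, Z) = 4 + (W + Z)² (m(W, Z) = 4 + (W + Z)*(Z + W) = 4 + (W + Z)*(W + Z) = 4 + (W + Z)²)
A(n, r) = r - 6*n*r (A(n, r) = -6*n*r + r = r - 6*n*r)
K = I*√3049 (K = √((4 + (69 - 118)²) - 5454) = √((4 + (-49)²) - 5454) = √((4 + 2401) - 5454) = √(2405 - 5454) = √(-3049) = I*√3049 ≈ 55.218*I)
38813/(-35999) + K/A(142, 10) = 38813/(-35999) + (I*√3049)/((10*(1 - 6*142))) = 38813*(-1/35999) + (I*√3049)/((10*(1 - 852))) = -38813/35999 + (I*√3049)/((10*(-851))) = -38813/35999 + (I*√3049)/(-8510) = -38813/35999 + (I*√3049)*(-1/8510) = -38813/35999 - I*√3049/8510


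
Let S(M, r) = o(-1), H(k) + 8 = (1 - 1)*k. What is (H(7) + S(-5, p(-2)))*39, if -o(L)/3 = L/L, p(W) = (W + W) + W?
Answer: -429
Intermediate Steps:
p(W) = 3*W (p(W) = 2*W + W = 3*W)
o(L) = -3 (o(L) = -3*L/L = -3*1 = -3)
H(k) = -8 (H(k) = -8 + (1 - 1)*k = -8 + 0*k = -8 + 0 = -8)
S(M, r) = -3
(H(7) + S(-5, p(-2)))*39 = (-8 - 3)*39 = -11*39 = -429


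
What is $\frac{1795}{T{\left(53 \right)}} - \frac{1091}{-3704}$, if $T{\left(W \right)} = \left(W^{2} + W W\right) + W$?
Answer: $\frac{12835741}{21005384} \approx 0.61107$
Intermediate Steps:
$T{\left(W \right)} = W + 2 W^{2}$ ($T{\left(W \right)} = \left(W^{2} + W^{2}\right) + W = 2 W^{2} + W = W + 2 W^{2}$)
$\frac{1795}{T{\left(53 \right)}} - \frac{1091}{-3704} = \frac{1795}{53 \left(1 + 2 \cdot 53\right)} - \frac{1091}{-3704} = \frac{1795}{53 \left(1 + 106\right)} - - \frac{1091}{3704} = \frac{1795}{53 \cdot 107} + \frac{1091}{3704} = \frac{1795}{5671} + \frac{1091}{3704} = \frac{12835741}{21005384}$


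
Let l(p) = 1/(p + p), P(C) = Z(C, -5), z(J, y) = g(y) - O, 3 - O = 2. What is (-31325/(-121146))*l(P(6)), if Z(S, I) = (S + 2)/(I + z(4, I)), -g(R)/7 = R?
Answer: 908425/1938336 ≈ 0.46866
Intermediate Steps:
O = 1 (O = 3 - 1*2 = 3 - 2 = 1)
g(R) = -7*R
z(J, y) = -1 - 7*y (z(J, y) = -7*y - 1*1 = -7*y - 1 = -1 - 7*y)
Z(S, I) = (2 + S)/(-1 - 6*I) (Z(S, I) = (S + 2)/(I + (-1 - 7*I)) = (2 + S)/(-1 - 6*I))
P(C) = 2/29 + C/29 (P(C) = (-2 - C)/(1 + 6*(-5)) = (-2 - C)/(1 - 30) = (-2 - C)/(-29) = -(-2 - C)/29 = 2/29 + C/29)
l(p) = 1/(2*p)
(-31325/(-121146))*l(P(6)) = (-31325/(-121146))*(1/(2*(2/29 + (1/29)*6))) = (-31325*(-1/121146))*(1/(2*(2/29 + 6/29))) = 31325*(1/(2*(8/29)))/121146 = 31325*((½)*(29/8))/121146 = (31325/121146)*(29/16) = 908425/1938336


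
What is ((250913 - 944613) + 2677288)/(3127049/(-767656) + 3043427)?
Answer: 507571076576/778767290021 ≈ 0.65176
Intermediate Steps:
((250913 - 944613) + 2677288)/(3127049/(-767656) + 3043427) = (-693700 + 2677288)/(3127049*(-1/767656) + 3043427) = 1983588/(-3127049/767656 + 3043427) = 1983588/(2336301870063/767656) = 1983588*(767656/2336301870063) = 507571076576/778767290021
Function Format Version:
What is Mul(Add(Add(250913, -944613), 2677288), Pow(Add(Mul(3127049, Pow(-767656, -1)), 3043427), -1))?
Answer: Rational(507571076576, 778767290021) ≈ 0.65176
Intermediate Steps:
Mul(Add(Add(250913, -944613), 2677288), Pow(Add(Mul(3127049, Pow(-767656, -1)), 3043427), -1)) = Mul(Add(-693700, 2677288), Pow(Add(Mul(3127049, Rational(-1, 767656)), 3043427), -1)) = Mul(1983588, Pow(Add(Rational(-3127049, 767656), 3043427), -1)) = Mul(1983588, Pow(Rational(2336301870063, 767656), -1)) = Mul(1983588, Rational(767656, 2336301870063)) = Rational(507571076576, 778767290021)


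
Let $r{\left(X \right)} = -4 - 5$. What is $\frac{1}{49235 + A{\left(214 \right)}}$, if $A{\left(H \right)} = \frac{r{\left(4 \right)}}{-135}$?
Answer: $\frac{15}{738526} \approx 2.0311 \cdot 10^{-5}$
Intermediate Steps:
$r{\left(X \right)} = -9$ ($r{\left(X \right)} = -4 - 5 = -9$)
$A{\left(H \right)} = \frac{1}{15}$ ($A{\left(H \right)} = - \frac{9}{-135} = \left(-9\right) \left(- \frac{1}{135}\right) = \frac{1}{15}$)
$\frac{1}{49235 + A{\left(214 \right)}} = \frac{1}{49235 + \frac{1}{15}} = \frac{1}{\frac{738526}{15}} = \frac{15}{738526}$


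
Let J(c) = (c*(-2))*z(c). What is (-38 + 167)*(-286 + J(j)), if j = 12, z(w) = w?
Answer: -74046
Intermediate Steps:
J(c) = -2*c**2 (J(c) = (c*(-2))*c = (-2*c)*c = -2*c**2)
(-38 + 167)*(-286 + J(j)) = (-38 + 167)*(-286 - 2*12**2) = 129*(-286 - 2*144) = 129*(-286 - 288) = 129*(-574) = -74046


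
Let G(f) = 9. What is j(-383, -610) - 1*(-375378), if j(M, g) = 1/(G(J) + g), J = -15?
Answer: 225602177/601 ≈ 3.7538e+5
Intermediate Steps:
j(M, g) = 1/(9 + g)
j(-383, -610) - 1*(-375378) = 1/(9 - 610) - 1*(-375378) = 1/(-601) + 375378 = -1/601 + 375378 = 225602177/601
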